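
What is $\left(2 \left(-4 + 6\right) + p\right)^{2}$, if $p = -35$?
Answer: $961$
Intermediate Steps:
$\left(2 \left(-4 + 6\right) + p\right)^{2} = \left(2 \left(-4 + 6\right) - 35\right)^{2} = \left(2 \cdot 2 - 35\right)^{2} = \left(4 - 35\right)^{2} = \left(-31\right)^{2} = 961$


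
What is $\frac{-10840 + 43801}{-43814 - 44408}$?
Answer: $- \frac{32961}{88222} \approx -0.37361$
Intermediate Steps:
$\frac{-10840 + 43801}{-43814 - 44408} = \frac{32961}{-88222} = 32961 \left(- \frac{1}{88222}\right) = - \frac{32961}{88222}$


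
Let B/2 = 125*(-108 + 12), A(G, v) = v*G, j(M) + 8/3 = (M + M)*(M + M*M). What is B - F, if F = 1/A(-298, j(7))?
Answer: -16764287997/698512 ≈ -24000.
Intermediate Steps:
j(M) = -8/3 + 2*M*(M + M²) (j(M) = -8/3 + (M + M)*(M + M*M) = -8/3 + (2*M)*(M + M²) = -8/3 + 2*M*(M + M²))
A(G, v) = G*v
F = -3/698512 (F = 1/(-298*(-8/3 + 2*7² + 2*7³)) = 1/(-298*(-8/3 + 2*49 + 2*343)) = 1/(-298*(-8/3 + 98 + 686)) = 1/(-298*2344/3) = 1/(-698512/3) = -3/698512 ≈ -4.2948e-6)
B = -24000 (B = 2*(125*(-108 + 12)) = 2*(125*(-96)) = 2*(-12000) = -24000)
B - F = -24000 - 1*(-3/698512) = -24000 + 3/698512 = -16764287997/698512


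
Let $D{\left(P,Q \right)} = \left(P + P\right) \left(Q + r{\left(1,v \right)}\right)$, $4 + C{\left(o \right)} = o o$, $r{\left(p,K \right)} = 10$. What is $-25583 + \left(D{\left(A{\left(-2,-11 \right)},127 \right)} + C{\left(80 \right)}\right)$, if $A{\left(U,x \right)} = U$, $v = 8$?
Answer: $-19735$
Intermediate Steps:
$C{\left(o \right)} = -4 + o^{2}$ ($C{\left(o \right)} = -4 + o o = -4 + o^{2}$)
$D{\left(P,Q \right)} = 2 P \left(10 + Q\right)$ ($D{\left(P,Q \right)} = \left(P + P\right) \left(Q + 10\right) = 2 P \left(10 + Q\right)$)
$-25583 + \left(D{\left(A{\left(-2,-11 \right)},127 \right)} + C{\left(80 \right)}\right) = -25583 - \left(4 - 6400 + 4 \left(10 + 127\right)\right) = -25583 + \left(2 \left(-2\right) 137 + \left(-4 + 6400\right)\right) = -25583 + \left(-548 + 6396\right) = -25583 + 5848 = -19735$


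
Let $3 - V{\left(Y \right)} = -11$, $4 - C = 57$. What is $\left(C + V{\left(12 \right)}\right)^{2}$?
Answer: $1521$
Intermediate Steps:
$C = -53$ ($C = 4 - 57 = -53$)
$V{\left(Y \right)} = 14$ ($V{\left(Y \right)} = 3 - -11 = 3 + 11 = 14$)
$\left(C + V{\left(12 \right)}\right)^{2} = \left(-53 + 14\right)^{2} = \left(-39\right)^{2} = 1521$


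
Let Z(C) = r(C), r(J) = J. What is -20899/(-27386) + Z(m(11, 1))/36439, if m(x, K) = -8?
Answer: 761319573/997918454 ≈ 0.76291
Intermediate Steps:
Z(C) = C
-20899/(-27386) + Z(m(11, 1))/36439 = -20899/(-27386) - 8/36439 = -20899*(-1/27386) - 8*1/36439 = 20899/27386 - 8/36439 = 761319573/997918454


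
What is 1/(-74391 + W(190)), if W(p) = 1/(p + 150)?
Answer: -340/25292939 ≈ -1.3442e-5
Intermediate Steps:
W(p) = 1/(150 + p)
1/(-74391 + W(190)) = 1/(-74391 + 1/(150 + 190)) = 1/(-74391 + 1/340) = 1/(-25292939/340) = -340/25292939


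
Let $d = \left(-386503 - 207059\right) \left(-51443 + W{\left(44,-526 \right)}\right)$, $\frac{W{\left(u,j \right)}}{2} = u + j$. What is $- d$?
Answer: $-31106803734$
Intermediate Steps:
$W{\left(u,j \right)} = 2 j + 2 u$ ($W{\left(u,j \right)} = 2 \left(u + j\right) = 2 \left(j + u\right) = 2 j + 2 u$)
$d = 31106803734$ ($d = \left(-386503 - 207059\right) \left(-51443 + \left(2 \left(-526\right) + 2 \cdot 44\right)\right) = - 593562 \left(-51443 + \left(-1052 + 88\right)\right) = - 593562 \left(-51443 - 964\right) = \left(-593562\right) \left(-52407\right) = 31106803734$)
$- d = \left(-1\right) 31106803734 = -31106803734$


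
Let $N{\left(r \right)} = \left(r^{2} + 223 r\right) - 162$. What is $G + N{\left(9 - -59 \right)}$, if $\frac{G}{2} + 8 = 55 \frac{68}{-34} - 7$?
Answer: $19376$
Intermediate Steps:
$N{\left(r \right)} = -162 + r^{2} + 223 r$
$G = -250$ ($G = -16 + 2 \left(55 \frac{68}{-34} - 7\right) = -16 + 2 \left(55 \cdot 68 \left(- \frac{1}{34}\right) - 7\right) = -16 + 2 \left(55 \left(-2\right) - 7\right) = -16 + 2 \left(-110 - 7\right) = -16 + 2 \left(-117\right) = -16 - 234 = -250$)
$G + N{\left(9 - -59 \right)} = -250 + \left(-162 + \left(9 - -59\right)^{2} + 223 \left(9 - -59\right)\right) = -250 + \left(-162 + \left(9 + 59\right)^{2} + 223 \left(9 + 59\right)\right) = -250 + \left(-162 + 68^{2} + 223 \cdot 68\right) = -250 + \left(-162 + 4624 + 15164\right) = -250 + 19626 = 19376$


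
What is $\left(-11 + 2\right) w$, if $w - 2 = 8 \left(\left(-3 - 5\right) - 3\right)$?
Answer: $774$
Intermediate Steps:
$w = -86$ ($w = 2 + 8 \left(\left(-3 - 5\right) - 3\right) = 2 + 8 \left(-8 - 3\right) = 2 + 8 \left(-11\right) = 2 - 88 = -86$)
$\left(-11 + 2\right) w = \left(-11 + 2\right) \left(-86\right) = \left(-9\right) \left(-86\right) = 774$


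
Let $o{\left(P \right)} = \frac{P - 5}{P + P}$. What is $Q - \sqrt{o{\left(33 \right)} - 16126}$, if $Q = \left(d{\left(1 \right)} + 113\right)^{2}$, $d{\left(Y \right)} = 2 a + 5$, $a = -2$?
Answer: $12996 - \frac{4 i \sqrt{1097547}}{33} \approx 12996.0 - 126.99 i$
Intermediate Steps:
$o{\left(P \right)} = \frac{-5 + P}{2 P}$
$d{\left(Y \right)} = 1$ ($d{\left(Y \right)} = 2 \left(-2\right) + 5 = -4 + 5 = 1$)
$Q = 12996$ ($Q = \left(1 + 113\right)^{2} = 114^{2} = 12996$)
$Q - \sqrt{o{\left(33 \right)} - 16126} = 12996 - \sqrt{\frac{-5 + 33}{2 \cdot 33} - 16126} = 12996 - \sqrt{\frac{1}{2} \cdot \frac{1}{33} \cdot 28 - 16126} = 12996 - \sqrt{\frac{14}{33} - 16126} = 12996 - \sqrt{- \frac{532144}{33}} = 12996 - \frac{4 i \sqrt{1097547}}{33}$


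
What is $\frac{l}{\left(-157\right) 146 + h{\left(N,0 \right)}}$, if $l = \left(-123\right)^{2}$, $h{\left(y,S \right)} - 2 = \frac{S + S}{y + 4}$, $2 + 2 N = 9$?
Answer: $- \frac{5043}{7640} \approx -0.66008$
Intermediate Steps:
$N = \frac{7}{2}$ ($N = -1 + \frac{1}{2} \cdot 9 = -1 + \frac{9}{2} = \frac{7}{2} \approx 3.5$)
$h{\left(y,S \right)} = 2 + \frac{2 S}{4 + y}$ ($h{\left(y,S \right)} = 2 + \frac{S + S}{y + 4} = 2 + \frac{2 S}{4 + y}$)
$l = 15129$
$\frac{l}{\left(-157\right) 146 + h{\left(N,0 \right)}} = \frac{15129}{\left(-157\right) 146 + \frac{2 \left(4 + 0 + \frac{7}{2}\right)}{4 + \frac{7}{2}}} = \frac{15129}{-22922 + 2 \frac{1}{\frac{15}{2}} \cdot \frac{15}{2}} = \frac{15129}{-22922 + 2 \cdot \frac{2}{15} \cdot \frac{15}{2}} = \frac{15129}{-22922 + 2} = \frac{15129}{-22920} = 15129 \left(- \frac{1}{22920}\right) = - \frac{5043}{7640}$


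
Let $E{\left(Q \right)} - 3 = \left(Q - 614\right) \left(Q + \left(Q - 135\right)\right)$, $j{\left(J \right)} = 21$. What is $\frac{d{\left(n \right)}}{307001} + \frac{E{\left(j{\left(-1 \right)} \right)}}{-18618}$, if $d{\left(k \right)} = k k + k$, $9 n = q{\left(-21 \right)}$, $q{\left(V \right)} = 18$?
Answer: $- \frac{2821934574}{952624103} \approx -2.9623$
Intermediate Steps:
$n = 2$ ($n = \frac{1}{9} \cdot 18 = 2$)
$d{\left(k \right)} = k + k^{2}$ ($d{\left(k \right)} = k^{2} + k = k + k^{2}$)
$E{\left(Q \right)} = 3 + \left(-614 + Q\right) \left(-135 + 2 Q\right)$ ($E{\left(Q \right)} = 3 + \left(Q - 614\right) \left(Q + \left(Q - 135\right)\right) = 3 + \left(-614 + Q\right) \left(Q + \left(-135 + Q\right)\right) = 3 + \left(-614 + Q\right) \left(-135 + 2 Q\right)$)
$\frac{d{\left(n \right)}}{307001} + \frac{E{\left(j{\left(-1 \right)} \right)}}{-18618} = \frac{2 \left(1 + 2\right)}{307001} + \frac{82893 - 28623 + 2 \cdot 21^{2}}{-18618} = 2 \cdot 3 \cdot \frac{1}{307001} + \left(82893 - 28623 + 2 \cdot 441\right) \left(- \frac{1}{18618}\right) = 6 \cdot \frac{1}{307001} + \left(82893 - 28623 + 882\right) \left(- \frac{1}{18618}\right) = \frac{6}{307001} + 55152 \left(- \frac{1}{18618}\right) = \frac{6}{307001} - \frac{9192}{3103} = - \frac{2821934574}{952624103}$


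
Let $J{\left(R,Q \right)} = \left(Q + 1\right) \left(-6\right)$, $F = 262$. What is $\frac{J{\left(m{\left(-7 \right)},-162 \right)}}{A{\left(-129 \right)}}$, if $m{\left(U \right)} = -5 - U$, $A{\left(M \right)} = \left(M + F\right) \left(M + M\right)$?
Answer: $- \frac{23}{817} \approx -0.028152$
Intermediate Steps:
$A{\left(M \right)} = 2 M \left(262 + M\right)$ ($A{\left(M \right)} = \left(M + 262\right) \left(M + M\right) = \left(262 + M\right) 2 M = 2 M \left(262 + M\right)$)
$J{\left(R,Q \right)} = -6 - 6 Q$ ($J{\left(R,Q \right)} = \left(1 + Q\right) \left(-6\right) = -6 - 6 Q$)
$\frac{J{\left(m{\left(-7 \right)},-162 \right)}}{A{\left(-129 \right)}} = \frac{-6 - -972}{2 \left(-129\right) \left(262 - 129\right)} = \frac{-6 + 972}{2 \left(-129\right) 133} = \frac{966}{-34314} = 966 \left(- \frac{1}{34314}\right) = - \frac{23}{817}$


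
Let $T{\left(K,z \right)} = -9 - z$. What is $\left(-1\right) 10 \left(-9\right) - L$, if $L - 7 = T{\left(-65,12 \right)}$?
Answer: $104$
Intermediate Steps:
$L = -14$ ($L = 7 - 21 = -14$)
$\left(-1\right) 10 \left(-9\right) - L = \left(-1\right) 10 \left(-9\right) - -14 = \left(-10\right) \left(-9\right) + 14 = 90 + 14 = 104$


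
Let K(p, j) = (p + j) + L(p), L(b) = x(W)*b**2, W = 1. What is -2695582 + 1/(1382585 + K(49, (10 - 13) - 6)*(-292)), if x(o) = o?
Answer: -1805535866165/669813 ≈ -2.6956e+6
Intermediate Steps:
L(b) = b**2 (L(b) = 1*b**2 = b**2)
K(p, j) = j + p + p**2 (K(p, j) = (p + j) + p**2 = (j + p) + p**2 = j + p + p**2)
-2695582 + 1/(1382585 + K(49, (10 - 13) - 6)*(-292)) = -2695582 + 1/(1382585 + (((10 - 13) - 6) + 49 + 49**2)*(-292)) = -2695582 + 1/(1382585 + ((-3 - 6) + 49 + 2401)*(-292)) = -2695582 + 1/(1382585 + (-9 + 49 + 2401)*(-292)) = -2695582 + 1/(1382585 + 2441*(-292)) = -2695582 + 1/(1382585 - 712772) = -2695582 + 1/669813 = -1805535866165/669813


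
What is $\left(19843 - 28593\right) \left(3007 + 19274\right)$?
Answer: $-194958750$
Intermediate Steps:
$\left(19843 - 28593\right) \left(3007 + 19274\right) = \left(-8750\right) 22281 = -194958750$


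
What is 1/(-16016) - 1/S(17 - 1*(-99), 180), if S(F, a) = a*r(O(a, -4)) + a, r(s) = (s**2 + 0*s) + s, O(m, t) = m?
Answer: -1470149/23481778320 ≈ -6.2608e-5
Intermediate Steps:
r(s) = s + s**2 (r(s) = (s**2 + 0) + s = s**2 + s = s + s**2)
S(F, a) = a + a**2*(1 + a) (S(F, a) = a*(a*(1 + a)) + a = a**2*(1 + a) + a = a + a**2*(1 + a))
1/(-16016) - 1/S(17 - 1*(-99), 180) = 1/(-16016) - 1/(180*(1 + 180*(1 + 180))) = -1/16016 - 1/(180*(1 + 180*181)) = -1/16016 - 1/(180*(1 + 32580)) = -1/16016 - 1/(180*32581) = -1/16016 - 1/5864580 = -1470149/23481778320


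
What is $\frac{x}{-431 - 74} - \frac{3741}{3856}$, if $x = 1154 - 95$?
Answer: $- \frac{5972709}{1947280} \approx -3.0672$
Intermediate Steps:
$x = 1059$ ($x = 1154 - 95 = 1059$)
$\frac{x}{-431 - 74} - \frac{3741}{3856} = \frac{1059}{-431 - 74} - \frac{3741}{3856} = \frac{1059}{-505} - \frac{3741}{3856} = 1059 \left(- \frac{1}{505}\right) - \frac{3741}{3856} = - \frac{1059}{505} - \frac{3741}{3856} = - \frac{5972709}{1947280}$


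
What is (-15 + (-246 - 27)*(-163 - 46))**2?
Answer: 3253789764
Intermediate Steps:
(-15 + (-246 - 27)*(-163 - 46))**2 = (-15 - 273*(-209))**2 = (-15 + 57057)**2 = 57042**2 = 3253789764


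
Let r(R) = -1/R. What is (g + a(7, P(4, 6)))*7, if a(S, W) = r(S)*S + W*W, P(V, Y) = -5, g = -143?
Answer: -833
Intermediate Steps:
a(S, W) = -1 + W² (a(S, W) = (-1/S)*S + W*W = -1 + W²)
(g + a(7, P(4, 6)))*7 = (-143 + (-1 + (-5)²))*7 = (-143 + (-1 + 25))*7 = (-143 + 24)*7 = -119*7 = -833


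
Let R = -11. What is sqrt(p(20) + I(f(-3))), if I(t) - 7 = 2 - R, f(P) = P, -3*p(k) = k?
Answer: 2*sqrt(30)/3 ≈ 3.6515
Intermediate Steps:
p(k) = -k/3
I(t) = 20 (I(t) = 7 + (2 - 1*(-11)) = 7 + (2 + 11) = 7 + 13 = 20)
sqrt(p(20) + I(f(-3))) = sqrt(-1/3*20 + 20) = sqrt(-20/3 + 20) = sqrt(40/3) = 2*sqrt(30)/3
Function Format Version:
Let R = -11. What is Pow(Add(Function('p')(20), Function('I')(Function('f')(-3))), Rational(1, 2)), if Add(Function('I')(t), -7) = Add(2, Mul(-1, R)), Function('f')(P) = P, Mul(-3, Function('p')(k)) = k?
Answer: Mul(Rational(2, 3), Pow(30, Rational(1, 2))) ≈ 3.6515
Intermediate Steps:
Function('p')(k) = Mul(Rational(-1, 3), k)
Function('I')(t) = 20 (Function('I')(t) = Add(7, Add(2, Mul(-1, -11))) = Add(7, Add(2, 11)) = Add(7, 13) = 20)
Pow(Add(Function('p')(20), Function('I')(Function('f')(-3))), Rational(1, 2)) = Pow(Add(Mul(Rational(-1, 3), 20), 20), Rational(1, 2)) = Pow(Add(Rational(-20, 3), 20), Rational(1, 2)) = Pow(Rational(40, 3), Rational(1, 2)) = Mul(Rational(2, 3), Pow(30, Rational(1, 2)))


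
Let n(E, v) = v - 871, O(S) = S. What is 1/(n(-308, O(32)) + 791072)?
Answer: 1/790233 ≈ 1.2654e-6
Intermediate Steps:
n(E, v) = -871 + v
1/(n(-308, O(32)) + 791072) = 1/((-871 + 32) + 791072) = 1/(-839 + 791072) = 1/790233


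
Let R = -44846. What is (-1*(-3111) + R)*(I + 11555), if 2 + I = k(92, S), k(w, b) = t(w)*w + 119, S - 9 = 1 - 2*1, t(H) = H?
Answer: -840375960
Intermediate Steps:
S = 8 (S = 9 + (1 - 2*1) = 9 + (1 - 2) = 9 - 1 = 8)
k(w, b) = 119 + w² (k(w, b) = w*w + 119 = w² + 119 = 119 + w²)
I = 8581 (I = -2 + (119 + 92²) = -2 + (119 + 8464) = -2 + 8583 = 8581)
(-1*(-3111) + R)*(I + 11555) = (-1*(-3111) - 44846)*(8581 + 11555) = (3111 - 44846)*20136 = -41735*20136 = -840375960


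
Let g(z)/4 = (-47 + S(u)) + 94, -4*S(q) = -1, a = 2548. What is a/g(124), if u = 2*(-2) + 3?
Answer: 364/27 ≈ 13.481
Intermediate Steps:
u = -1 (u = -4 + 3 = -1)
S(q) = ¼ (S(q) = -¼*(-1) = ¼)
g(z) = 189 (g(z) = 4*((-47 + ¼) + 94) = 4*(-187/4 + 94) = 4*(189/4) = 189)
a/g(124) = 2548/189 = 2548*(1/189) = 364/27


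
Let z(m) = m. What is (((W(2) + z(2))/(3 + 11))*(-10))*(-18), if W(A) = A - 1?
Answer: 270/7 ≈ 38.571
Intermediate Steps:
W(A) = -1 + A
(((W(2) + z(2))/(3 + 11))*(-10))*(-18) = ((((-1 + 2) + 2)/(3 + 11))*(-10))*(-18) = (((1 + 2)/14)*(-10))*(-18) = ((3*(1/14))*(-10))*(-18) = ((3/14)*(-10))*(-18) = -15/7*(-18) = 270/7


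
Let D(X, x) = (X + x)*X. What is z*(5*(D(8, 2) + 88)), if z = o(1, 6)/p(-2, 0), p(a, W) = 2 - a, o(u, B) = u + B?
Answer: 1470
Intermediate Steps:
o(u, B) = B + u
D(X, x) = X*(X + x)
z = 7/4 (z = (6 + 1)/(2 - 1*(-2)) = 7/(2 + 2) = 7/4 ≈ 1.7500)
z*(5*(D(8, 2) + 88)) = 7*(5*(8*(8 + 2) + 88))/4 = 7*(5*(8*10 + 88))/4 = 7*(5*(80 + 88))/4 = 7*(5*168)/4 = (7/4)*840 = 1470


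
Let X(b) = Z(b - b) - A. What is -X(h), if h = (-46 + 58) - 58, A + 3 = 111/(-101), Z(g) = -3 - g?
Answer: -111/101 ≈ -1.0990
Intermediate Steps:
A = -414/101 (A = -3 + 111/(-101) = -3 + 111*(-1/101) = -3 - 111/101 = -414/101 ≈ -4.0990)
h = -46 (h = 12 - 58 = -46)
X(b) = 111/101 (X(b) = (-3 - (b - b)) - 1*(-414/101) = (-3 - 1*0) + 414/101 = (-3 + 0) + 414/101 = -3 + 414/101 = 111/101)
-X(h) = -1*111/101 = -111/101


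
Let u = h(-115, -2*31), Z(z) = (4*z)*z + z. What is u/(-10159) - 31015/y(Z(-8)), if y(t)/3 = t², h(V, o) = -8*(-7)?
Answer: -325414057/1874457408 ≈ -0.17360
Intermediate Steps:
Z(z) = z + 4*z² (Z(z) = 4*z² + z = z + 4*z²)
h(V, o) = 56
u = 56
y(t) = 3*t²
u/(-10159) - 31015/y(Z(-8)) = 56/(-10159) - 31015*1/(192*(1 + 4*(-8))²) = 56*(-1/10159) - 31015*1/(192*(1 - 32)²) = -56/10159 - 31015/(3*(-8*(-31))²) = -56/10159 - 31015/(3*248²) = -56/10159 - 31015/(3*61504) = -56/10159 - 31015/184512 = -325414057/1874457408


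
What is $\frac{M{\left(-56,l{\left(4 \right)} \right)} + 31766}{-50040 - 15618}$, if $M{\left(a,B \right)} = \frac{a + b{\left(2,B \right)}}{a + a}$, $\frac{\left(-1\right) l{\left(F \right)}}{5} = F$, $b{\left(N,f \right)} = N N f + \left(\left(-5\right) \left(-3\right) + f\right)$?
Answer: $- \frac{3557933}{7353696} \approx -0.48383$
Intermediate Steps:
$b{\left(N,f \right)} = 15 + f + f N^{2}$ ($b{\left(N,f \right)} = N^{2} f + \left(15 + f\right) = f N^{2} + \left(15 + f\right) = 15 + f + f N^{2}$)
$l{\left(F \right)} = - 5 F$
$M{\left(a,B \right)} = \frac{15 + a + 5 B}{2 a}$ ($M{\left(a,B \right)} = \frac{a + \left(15 + B + B 2^{2}\right)}{a + a} = \frac{a + \left(15 + B + B 4\right)}{2 a} = \left(a + \left(15 + B + 4 B\right)\right) \frac{1}{2 a} = \left(a + \left(15 + 5 B\right)\right) \frac{1}{2 a} = \left(15 + a + 5 B\right) \frac{1}{2 a} = \frac{15 + a + 5 B}{2 a}$)
$\frac{M{\left(-56,l{\left(4 \right)} \right)} + 31766}{-50040 - 15618} = \frac{\frac{15 - 56 + 5 \left(\left(-5\right) 4\right)}{2 \left(-56\right)} + 31766}{-50040 - 15618} = \frac{\frac{1}{2} \left(- \frac{1}{56}\right) \left(15 - 56 + 5 \left(-20\right)\right) + 31766}{-65658} = \left(\frac{1}{2} \left(- \frac{1}{56}\right) \left(15 - 56 - 100\right) + 31766\right) \left(- \frac{1}{65658}\right) = \left(\frac{1}{2} \left(- \frac{1}{56}\right) \left(-141\right) + 31766\right) \left(- \frac{1}{65658}\right) = \left(\frac{141}{112} + 31766\right) \left(- \frac{1}{65658}\right) = \frac{3557933}{112} \left(- \frac{1}{65658}\right) = - \frac{3557933}{7353696}$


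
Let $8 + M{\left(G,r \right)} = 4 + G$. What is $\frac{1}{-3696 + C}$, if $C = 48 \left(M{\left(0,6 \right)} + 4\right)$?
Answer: $- \frac{1}{3696} \approx -0.00027056$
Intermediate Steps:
$M{\left(G,r \right)} = -4 + G$ ($M{\left(G,r \right)} = -8 + \left(4 + G\right) = -4 + G$)
$C = 0$ ($C = 48 \left(\left(-4 + 0\right) + 4\right) = 48 \left(-4 + 4\right) = 48 \cdot 0 = 0$)
$\frac{1}{-3696 + C} = \frac{1}{-3696 + 0} = \frac{1}{-3696} = - \frac{1}{3696}$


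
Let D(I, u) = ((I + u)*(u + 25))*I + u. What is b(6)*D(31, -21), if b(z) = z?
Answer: 7314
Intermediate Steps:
D(I, u) = u + I*(25 + u)*(I + u) (D(I, u) = ((I + u)*(25 + u))*I + u = ((25 + u)*(I + u))*I + u = I*(25 + u)*(I + u) + u = u + I*(25 + u)*(I + u))
b(6)*D(31, -21) = 6*(-21 + 25*31² + 31*(-21)² - 21*31² + 25*31*(-21)) = 6*(-21 + 25*961 + 31*441 - 21*961 - 16275) = 6*(-21 + 24025 + 13671 - 20181 - 16275) = 6*1219 = 7314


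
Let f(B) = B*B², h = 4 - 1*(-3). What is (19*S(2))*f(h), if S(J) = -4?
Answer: -26068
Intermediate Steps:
h = 7 (h = 4 + 3 = 7)
f(B) = B³
(19*S(2))*f(h) = (19*(-4))*7³ = -76*343 = -26068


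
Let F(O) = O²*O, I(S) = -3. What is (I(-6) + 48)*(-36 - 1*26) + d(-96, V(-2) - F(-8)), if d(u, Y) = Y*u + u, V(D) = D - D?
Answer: -52038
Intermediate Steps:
V(D) = 0
F(O) = O³
d(u, Y) = u + Y*u
(I(-6) + 48)*(-36 - 1*26) + d(-96, V(-2) - F(-8)) = (-3 + 48)*(-36 - 1*26) - 96*(1 + (0 - 1*(-8)³)) = 45*(-36 - 26) - 96*(1 + (0 - 1*(-512))) = 45*(-62) - 96*(1 + (0 + 512)) = -2790 - 96*(1 + 512) = -2790 - 96*513 = -2790 - 49248 = -52038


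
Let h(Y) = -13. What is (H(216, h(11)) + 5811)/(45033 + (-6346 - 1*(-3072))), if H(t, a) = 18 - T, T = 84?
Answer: 5745/41759 ≈ 0.13758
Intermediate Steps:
H(t, a) = -66 (H(t, a) = 18 - 1*84 = 18 - 84 = -66)
(H(216, h(11)) + 5811)/(45033 + (-6346 - 1*(-3072))) = (-66 + 5811)/(45033 + (-6346 - 1*(-3072))) = 5745/(45033 + (-6346 + 3072)) = 5745/(45033 - 3274) = 5745/41759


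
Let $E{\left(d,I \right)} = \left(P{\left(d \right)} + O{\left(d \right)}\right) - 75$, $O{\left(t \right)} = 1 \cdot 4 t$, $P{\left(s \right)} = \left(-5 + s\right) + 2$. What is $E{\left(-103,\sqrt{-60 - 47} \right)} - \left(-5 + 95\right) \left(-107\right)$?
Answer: $9037$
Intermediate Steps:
$P{\left(s \right)} = -3 + s$
$O{\left(t \right)} = 4 t$
$E{\left(d,I \right)} = -78 + 5 d$ ($E{\left(d,I \right)} = \left(\left(-3 + d\right) + 4 d\right) - 75 = \left(-3 + 5 d\right) - 75 = -78 + 5 d$)
$E{\left(-103,\sqrt{-60 - 47} \right)} - \left(-5 + 95\right) \left(-107\right) = \left(-78 + 5 \left(-103\right)\right) - \left(-5 + 95\right) \left(-107\right) = \left(-78 - 515\right) - 90 \left(-107\right) = -593 - -9630 = -593 + 9630 = 9037$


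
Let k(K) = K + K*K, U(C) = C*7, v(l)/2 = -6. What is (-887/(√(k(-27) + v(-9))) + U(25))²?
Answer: 21918019/690 - 31045*√690/69 ≈ 19947.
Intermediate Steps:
v(l) = -12 (v(l) = 2*(-6) = -12)
U(C) = 7*C
k(K) = K + K²
(-887/(√(k(-27) + v(-9))) + U(25))² = (-887/(√(-27*(1 - 27) - 12)) + 7*25)² = (-887/(√(-27*(-26) - 12)) + 175)² = (-887/(√(702 - 12)) + 175)² = (-887/(√690) + 175)² = (-887*√690/690 + 175)² = (175 - 887*√690/690)²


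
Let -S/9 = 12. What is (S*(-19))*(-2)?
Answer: -4104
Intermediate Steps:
S = -108 (S = -9*12 = -108)
(S*(-19))*(-2) = -108*(-19)*(-2) = 2052*(-2) = -4104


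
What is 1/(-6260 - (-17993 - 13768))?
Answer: 1/25501 ≈ 3.9214e-5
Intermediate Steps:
1/(-6260 - (-17993 - 13768)) = 1/(-6260 - 1*(-31761)) = 1/(-6260 + 31761) = 1/25501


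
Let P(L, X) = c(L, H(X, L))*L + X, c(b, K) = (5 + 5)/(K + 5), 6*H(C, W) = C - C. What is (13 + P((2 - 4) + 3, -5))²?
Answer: 100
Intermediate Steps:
H(C, W) = 0 (H(C, W) = (C - C)/6 = (⅙)*0 = 0)
c(b, K) = 10/(5 + K)
P(L, X) = X + 2*L (P(L, X) = (10/(5 + 0))*L + X = (10/5)*L + X = (10*(⅕))*L + X = 2*L + X = X + 2*L)
(13 + P((2 - 4) + 3, -5))² = (13 + (-5 + 2*((2 - 4) + 3)))² = (13 + (-5 + 2*(-2 + 3)))² = (13 + (-5 + 2*1))² = (13 + (-5 + 2))² = (13 - 3)² = 10² = 100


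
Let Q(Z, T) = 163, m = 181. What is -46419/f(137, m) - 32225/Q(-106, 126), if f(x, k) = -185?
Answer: 1604672/30155 ≈ 53.214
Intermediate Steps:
-46419/f(137, m) - 32225/Q(-106, 126) = -46419/(-185) - 32225/163 = -46419*(-1/185) - 32225*1/163 = 46419/185 - 32225/163 = 1604672/30155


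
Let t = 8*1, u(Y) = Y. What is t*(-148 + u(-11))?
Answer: -1272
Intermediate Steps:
t = 8
t*(-148 + u(-11)) = 8*(-148 - 11) = 8*(-159) = -1272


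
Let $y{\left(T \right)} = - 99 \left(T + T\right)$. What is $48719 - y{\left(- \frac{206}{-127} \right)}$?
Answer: $\frac{6228101}{127} \approx 49040.0$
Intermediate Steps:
$y{\left(T \right)} = - 198 T$ ($y{\left(T \right)} = - 99 \cdot 2 T = - 198 T$)
$48719 - y{\left(- \frac{206}{-127} \right)} = 48719 - - 198 \left(- \frac{206}{-127}\right) = 48719 - - 198 \left(\left(-206\right) \left(- \frac{1}{127}\right)\right) = 48719 - \left(-198\right) \frac{206}{127} = 48719 - - \frac{40788}{127} = 48719 + \frac{40788}{127} = \frac{6228101}{127}$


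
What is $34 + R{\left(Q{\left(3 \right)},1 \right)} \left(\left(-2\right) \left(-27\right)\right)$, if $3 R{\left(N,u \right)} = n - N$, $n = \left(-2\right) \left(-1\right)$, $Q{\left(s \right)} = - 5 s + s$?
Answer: $286$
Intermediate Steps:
$Q{\left(s \right)} = - 4 s$
$n = 2$
$R{\left(N,u \right)} = \frac{2}{3} - \frac{N}{3}$ ($R{\left(N,u \right)} = \frac{2 - N}{3} = \frac{2}{3} - \frac{N}{3}$)
$34 + R{\left(Q{\left(3 \right)},1 \right)} \left(\left(-2\right) \left(-27\right)\right) = 34 + \left(\frac{2}{3} - \frac{\left(-4\right) 3}{3}\right) \left(\left(-2\right) \left(-27\right)\right) = 34 + \left(\frac{2}{3} - -4\right) 54 = 34 + \left(\frac{2}{3} + 4\right) 54 = 34 + \frac{14}{3} \cdot 54 = 34 + 252 = 286$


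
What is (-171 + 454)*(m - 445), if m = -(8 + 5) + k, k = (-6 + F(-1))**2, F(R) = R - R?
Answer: -119426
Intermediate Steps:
F(R) = 0
k = 36 (k = (-6 + 0)**2 = (-6)**2 = 36)
m = 23 (m = -(8 + 5) + 36 = -1*13 + 36 = -13 + 36 = 23)
(-171 + 454)*(m - 445) = (-171 + 454)*(23 - 445) = 283*(-422) = -119426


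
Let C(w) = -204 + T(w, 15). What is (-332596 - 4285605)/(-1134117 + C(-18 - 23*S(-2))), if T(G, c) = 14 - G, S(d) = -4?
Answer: 4618201/1134381 ≈ 4.0711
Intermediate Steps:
C(w) = -190 - w (C(w) = -204 + (14 - w) = -190 - w)
(-332596 - 4285605)/(-1134117 + C(-18 - 23*S(-2))) = (-332596 - 4285605)/(-1134117 + (-190 - (-18 - 23*(-4)))) = -4618201/(-1134117 + (-190 - (-18 + 92))) = -4618201/(-1134117 + (-190 - 1*74)) = -4618201/(-1134117 + (-190 - 74)) = -4618201/(-1134117 - 264) = -4618201/(-1134381) = -4618201*(-1/1134381) = 4618201/1134381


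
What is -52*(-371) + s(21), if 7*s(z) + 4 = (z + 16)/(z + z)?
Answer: 5671717/294 ≈ 19292.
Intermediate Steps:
s(z) = -4/7 + (16 + z)/(14*z) (s(z) = -4/7 + ((z + 16)/(z + z))/7 = -4/7 + ((16 + z)/((2*z)))/7 = -4/7 + ((16 + z)*(1/(2*z)))/7 = -4/7 + ((16 + z)/(2*z))/7 = -4/7 + (16 + z)/(14*z))
-52*(-371) + s(21) = -52*(-371) + (1/14)*(16 - 7*21)/21 = 19292 + (1/14)*(1/21)*(16 - 147) = 19292 + (1/14)*(1/21)*(-131) = 19292 - 131/294 = 5671717/294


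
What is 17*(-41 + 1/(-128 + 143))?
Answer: -10438/15 ≈ -695.87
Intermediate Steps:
17*(-41 + 1/(-128 + 143)) = 17*(-41 + 1/15) = 17*(-614/15) = -10438/15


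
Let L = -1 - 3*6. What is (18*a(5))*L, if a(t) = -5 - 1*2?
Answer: 2394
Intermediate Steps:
a(t) = -7 (a(t) = -5 - 2 = -7)
L = -19 (L = -1 - 18 = -19)
(18*a(5))*L = (18*(-7))*(-19) = -126*(-19) = 2394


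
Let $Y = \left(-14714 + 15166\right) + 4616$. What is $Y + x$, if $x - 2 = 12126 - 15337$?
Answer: $1859$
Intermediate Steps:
$x = -3209$ ($x = 2 + \left(12126 - 15337\right) = 2 - 3211 = -3209$)
$Y = 5068$ ($Y = 452 + 4616 = 5068$)
$Y + x = 5068 - 3209 = 1859$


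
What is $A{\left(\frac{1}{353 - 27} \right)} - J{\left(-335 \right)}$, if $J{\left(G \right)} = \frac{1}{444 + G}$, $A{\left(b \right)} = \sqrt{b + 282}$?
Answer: $- \frac{1}{109} + \frac{\sqrt{29970158}}{326} \approx 16.784$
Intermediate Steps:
$A{\left(b \right)} = \sqrt{282 + b}$
$A{\left(\frac{1}{353 - 27} \right)} - J{\left(-335 \right)} = \sqrt{282 + \frac{1}{353 - 27}} - \frac{1}{444 - 335} = \sqrt{282 + \frac{1}{326}} - \frac{1}{109} = \sqrt{\frac{91933}{326}} - \frac{1}{109} = \frac{\sqrt{29970158}}{326} - \frac{1}{109} = - \frac{1}{109} + \frac{\sqrt{29970158}}{326}$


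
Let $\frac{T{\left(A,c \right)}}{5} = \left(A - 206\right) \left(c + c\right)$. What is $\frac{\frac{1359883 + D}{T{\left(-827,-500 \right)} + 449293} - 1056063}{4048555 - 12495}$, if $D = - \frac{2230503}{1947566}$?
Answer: $- \frac{11547207912373396519}{44131112117511818280} \approx -0.26166$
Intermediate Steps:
$T{\left(A,c \right)} = 10 c \left(-206 + A\right)$ ($T{\left(A,c \right)} = 5 \left(A - 206\right) \left(c + c\right) = 5 \left(-206 + A\right) 2 c = 5 \cdot 2 c \left(-206 + A\right) = 10 c \left(-206 + A\right)$)
$D = - \frac{2230503}{1947566}$ ($D = \left(-2230503\right) \frac{1}{1947566} = - \frac{2230503}{1947566} \approx -1.1453$)
$\frac{\frac{1359883 + D}{T{\left(-827,-500 \right)} + 449293} - 1056063}{4048555 - 12495} = \frac{\frac{1359883 - \frac{2230503}{1947566}}{10 \left(-500\right) \left(-206 - 827\right) + 449293} - 1056063}{4048555 - 12495} = \frac{\frac{2648459664275}{1947566 \left(10 \left(-500\right) \left(-1033\right) + 449293\right)} - 1056063}{4036060} = \left(\frac{2648459664275}{1947566 \left(5165000 + 449293\right)} - 1056063\right) \frac{1}{4036060} = \left(\frac{2648459664275}{1947566 \cdot 5614293} - 1056063\right) \frac{1}{4036060} = \left(\frac{2648459664275}{1947566} \cdot \frac{1}{5614293} - 1056063\right) \frac{1}{4036060} = \left(\frac{2648459664275}{10934206160838} - 1056063\right) \frac{1}{4036060} = \left(- \frac{11547207912373396519}{10934206160838}\right) \frac{1}{4036060} = - \frac{11547207912373396519}{44131112117511818280}$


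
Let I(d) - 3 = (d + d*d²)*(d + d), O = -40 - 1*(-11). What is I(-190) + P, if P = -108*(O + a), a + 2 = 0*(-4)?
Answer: 2606495551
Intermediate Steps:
O = -29 (O = -40 + 11 = -29)
I(d) = 3 + 2*d*(d + d³) (I(d) = 3 + (d + d*d²)*(d + d) = 3 + (d + d³)*(2*d) = 3 + 2*d*(d + d³))
a = -2 (a = -2 + 0*(-4) = -2 + 0 = -2)
P = 3348 (P = -108*(-29 - 2) = -108*(-31) = 3348)
I(-190) + P = (3 + 2*(-190)² + 2*(-190)⁴) + 3348 = (3 + 2*36100 + 2*1303210000) + 3348 = (3 + 72200 + 2606420000) + 3348 = 2606492203 + 3348 = 2606495551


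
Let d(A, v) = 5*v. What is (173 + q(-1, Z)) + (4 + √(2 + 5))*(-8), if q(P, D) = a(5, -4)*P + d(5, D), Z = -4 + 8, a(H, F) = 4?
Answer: 157 - 8*√7 ≈ 135.83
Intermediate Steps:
Z = 4
q(P, D) = 4*P + 5*D
(173 + q(-1, Z)) + (4 + √(2 + 5))*(-8) = (173 + (4*(-1) + 5*4)) + (4 + √(2 + 5))*(-8) = (173 + (-4 + 20)) + (4 + √7)*(-8) = (173 + 16) + (-32 - 8*√7) = 189 + (-32 - 8*√7) = 157 - 8*√7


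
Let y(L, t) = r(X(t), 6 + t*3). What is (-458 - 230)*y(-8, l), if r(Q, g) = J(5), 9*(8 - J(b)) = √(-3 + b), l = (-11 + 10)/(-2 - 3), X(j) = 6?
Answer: -5504 + 688*√2/9 ≈ -5395.9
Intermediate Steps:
l = ⅕ (l = -1/(-5) = -1*(-⅕) = ⅕ ≈ 0.20000)
J(b) = 8 - √(-3 + b)/9
r(Q, g) = 8 - √2/9 (r(Q, g) = 8 - √(-3 + 5)/9 = 8 - √2/9)
y(L, t) = 8 - √2/9
(-458 - 230)*y(-8, l) = (-458 - 230)*(8 - √2/9) = -688*(8 - √2/9) = -5504 + 688*√2/9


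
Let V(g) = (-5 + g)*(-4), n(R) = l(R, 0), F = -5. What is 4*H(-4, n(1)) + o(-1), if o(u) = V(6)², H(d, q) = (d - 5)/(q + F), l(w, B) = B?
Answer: 116/5 ≈ 23.200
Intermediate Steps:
n(R) = 0
V(g) = 20 - 4*g
H(d, q) = (-5 + d)/(-5 + q) (H(d, q) = (d - 5)/(q - 5) = (-5 + d)/(-5 + q))
o(u) = 16 (o(u) = (20 - 4*6)² = (20 - 24)² = (-4)² = 16)
4*H(-4, n(1)) + o(-1) = 4*((-5 - 4)/(-5 + 0)) + 16 = 4*(-9/(-5)) + 16 = 4*(-⅕*(-9)) + 16 = 4*(9/5) + 16 = 36/5 + 16 = 116/5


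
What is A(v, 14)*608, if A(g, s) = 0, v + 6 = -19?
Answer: 0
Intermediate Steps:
v = -25 (v = -6 - 19 = -25)
A(v, 14)*608 = 0*608 = 0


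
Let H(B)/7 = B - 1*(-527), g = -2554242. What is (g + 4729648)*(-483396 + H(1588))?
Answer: -1019375672946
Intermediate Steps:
H(B) = 3689 + 7*B (H(B) = 7*(B - 1*(-527)) = 7*(B + 527) = 7*(527 + B) = 3689 + 7*B)
(g + 4729648)*(-483396 + H(1588)) = (-2554242 + 4729648)*(-483396 + (3689 + 7*1588)) = 2175406*(-483396 + (3689 + 11116)) = 2175406*(-483396 + 14805) = 2175406*(-468591) = -1019375672946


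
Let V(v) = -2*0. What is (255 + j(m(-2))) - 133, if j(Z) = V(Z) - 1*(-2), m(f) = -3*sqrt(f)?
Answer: 124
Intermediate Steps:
V(v) = 0
j(Z) = 2 (j(Z) = 0 - 1*(-2) = 0 + 2 = 2)
(255 + j(m(-2))) - 133 = (255 + 2) - 133 = 257 - 133 = 124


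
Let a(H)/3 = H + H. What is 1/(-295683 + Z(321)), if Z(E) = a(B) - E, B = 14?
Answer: -1/295920 ≈ -3.3793e-6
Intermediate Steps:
a(H) = 6*H (a(H) = 3*(H + H) = 3*(2*H) = 6*H)
Z(E) = 84 - E (Z(E) = 6*14 - E = 84 - E)
1/(-295683 + Z(321)) = 1/(-295683 + (84 - 1*321)) = 1/(-295683 + (84 - 321)) = 1/(-295683 - 237) = 1/(-295920) = -1/295920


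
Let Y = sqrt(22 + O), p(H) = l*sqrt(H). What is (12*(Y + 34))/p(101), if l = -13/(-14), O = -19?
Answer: 168*sqrt(101)*(34 + sqrt(3))/1313 ≈ 45.948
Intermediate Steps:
l = 13/14 (l = -13*(-1/14) = 13/14 ≈ 0.92857)
p(H) = 13*sqrt(H)/14
Y = sqrt(3) (Y = sqrt(22 - 19) = sqrt(3) ≈ 1.7320)
(12*(Y + 34))/p(101) = (12*(sqrt(3) + 34))/((13*sqrt(101)/14)) = (12*(34 + sqrt(3)))*(14*sqrt(101)/1313) = (408 + 12*sqrt(3))*(14*sqrt(101)/1313) = 14*sqrt(101)*(408 + 12*sqrt(3))/1313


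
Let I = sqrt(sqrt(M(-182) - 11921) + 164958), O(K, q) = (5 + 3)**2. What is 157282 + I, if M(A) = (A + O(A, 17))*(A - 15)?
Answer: 157282 + sqrt(164958 + 5*sqrt(453)) ≈ 1.5769e+5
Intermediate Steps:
O(K, q) = 64 (O(K, q) = 8**2 = 64)
M(A) = (-15 + A)*(64 + A) (M(A) = (A + 64)*(A - 15) = (64 + A)*(-15 + A) = (-15 + A)*(64 + A))
I = sqrt(164958 + 5*sqrt(453)) (I = sqrt(sqrt((-960 + (-182)**2 + 49*(-182)) - 11921) + 164958) = sqrt(sqrt((-960 + 33124 - 8918) - 11921) + 164958) = sqrt(sqrt(23246 - 11921) + 164958) = sqrt(sqrt(11325) + 164958) = sqrt(5*sqrt(453) + 164958) = sqrt(164958 + 5*sqrt(453)) ≈ 406.28)
157282 + I = 157282 + sqrt(164958 + 5*sqrt(453))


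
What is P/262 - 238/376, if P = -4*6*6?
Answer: -29125/24628 ≈ -1.1826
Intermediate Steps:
P = -144 (P = -24*6 = -144)
P/262 - 238/376 = -144/262 - 238/376 = -144*1/262 - 238*1/376 = -72/131 - 119/188 = -29125/24628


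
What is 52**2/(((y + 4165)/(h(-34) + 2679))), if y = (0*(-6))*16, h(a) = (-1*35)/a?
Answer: 123195592/70805 ≈ 1739.9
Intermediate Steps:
h(a) = -35/a
y = 0 (y = 0*16 = 0)
52**2/(((y + 4165)/(h(-34) + 2679))) = 52**2/(((0 + 4165)/(-35/(-34) + 2679))) = 2704/((4165/(-35*(-1/34) + 2679))) = 2704/((4165/(35/34 + 2679))) = 2704/((4165/(91121/34))) = 2704/((4165*(34/91121))) = 2704/(141610/91121) = 2704*(91121/141610) = 123195592/70805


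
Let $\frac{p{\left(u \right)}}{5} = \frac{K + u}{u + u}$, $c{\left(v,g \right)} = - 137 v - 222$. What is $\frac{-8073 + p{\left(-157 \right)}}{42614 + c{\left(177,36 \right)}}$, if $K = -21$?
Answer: $- \frac{1267016}{2848451} \approx -0.44481$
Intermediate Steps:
$c{\left(v,g \right)} = -222 - 137 v$
$p{\left(u \right)} = \frac{5 \left(-21 + u\right)}{2 u}$ ($p{\left(u \right)} = 5 \frac{-21 + u}{u + u} = 5 \frac{-21 + u}{2 u} = \frac{5 \left(-21 + u\right)}{2 u}$)
$\frac{-8073 + p{\left(-157 \right)}}{42614 + c{\left(177,36 \right)}} = \frac{-8073 + \frac{5 \left(-21 - 157\right)}{2 \left(-157\right)}}{42614 - 24471} = \frac{-8073 + \frac{5}{2} \left(- \frac{1}{157}\right) \left(-178\right)}{42614 - 24471} = \frac{-8073 + \frac{445}{157}}{42614 - 24471} = - \frac{1267016}{157 \cdot 18143} = \left(- \frac{1267016}{157}\right) \frac{1}{18143} = - \frac{1267016}{2848451}$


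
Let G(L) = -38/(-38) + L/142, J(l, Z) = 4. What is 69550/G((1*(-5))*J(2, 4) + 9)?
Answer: 9876100/131 ≈ 75390.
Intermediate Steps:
G(L) = 1 + L/142 (G(L) = -38*(-1/38) + L*(1/142) = 1 + L/142)
69550/G((1*(-5))*J(2, 4) + 9) = 69550/(1 + ((1*(-5))*4 + 9)/142) = 69550/(1 + (-5*4 + 9)/142) = 69550/(1 + (-20 + 9)/142) = 69550/(1 + (1/142)*(-11)) = 69550/(1 - 11/142) = 69550/(131/142) = 69550*(142/131) = 9876100/131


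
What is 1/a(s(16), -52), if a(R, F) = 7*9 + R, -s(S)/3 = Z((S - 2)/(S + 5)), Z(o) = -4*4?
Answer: 1/111 ≈ 0.0090090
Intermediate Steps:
Z(o) = -16
s(S) = 48 (s(S) = -3*(-16) = 48)
a(R, F) = 63 + R
1/a(s(16), -52) = 1/(63 + 48) = 1/111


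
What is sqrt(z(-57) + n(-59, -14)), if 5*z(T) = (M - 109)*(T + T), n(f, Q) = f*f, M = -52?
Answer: sqrt(178795)/5 ≈ 84.568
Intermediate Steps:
n(f, Q) = f**2
z(T) = -322*T/5 (z(T) = ((-52 - 109)*(T + T))/5 = (-322*T)/5 = -322*T/5)
sqrt(z(-57) + n(-59, -14)) = sqrt(-322/5*(-57) + (-59)**2) = sqrt(18354/5 + 3481) = sqrt(35759/5) = sqrt(178795)/5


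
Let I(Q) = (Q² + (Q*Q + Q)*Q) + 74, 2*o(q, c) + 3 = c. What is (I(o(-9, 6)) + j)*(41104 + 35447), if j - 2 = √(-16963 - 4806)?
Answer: 51365721/8 + 76551*I*√21769 ≈ 6.4207e+6 + 1.1295e+7*I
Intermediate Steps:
o(q, c) = -3/2 + c/2
j = 2 + I*√21769 (j = 2 + √(-16963 - 4806) = 2 + √(-21769) = 2 + I*√21769 ≈ 2.0 + 147.54*I)
I(Q) = 74 + Q² + Q*(Q + Q²) (I(Q) = (Q² + (Q² + Q)*Q) + 74 = (Q² + (Q + Q²)*Q) + 74 = (Q² + Q*(Q + Q²)) + 74 = 74 + Q² + Q*(Q + Q²))
(I(o(-9, 6)) + j)*(41104 + 35447) = ((74 + (-3/2 + (½)*6)³ + 2*(-3/2 + (½)*6)²) + (2 + I*√21769))*(41104 + 35447) = ((74 + (-3/2 + 3)³ + 2*(-3/2 + 3)²) + (2 + I*√21769))*76551 = ((74 + (3/2)³ + 2*(3/2)²) + (2 + I*√21769))*76551 = ((74 + 27/8 + 2*(9/4)) + (2 + I*√21769))*76551 = ((74 + 27/8 + 9/2) + (2 + I*√21769))*76551 = (655/8 + (2 + I*√21769))*76551 = (671/8 + I*√21769)*76551 = 51365721/8 + 76551*I*√21769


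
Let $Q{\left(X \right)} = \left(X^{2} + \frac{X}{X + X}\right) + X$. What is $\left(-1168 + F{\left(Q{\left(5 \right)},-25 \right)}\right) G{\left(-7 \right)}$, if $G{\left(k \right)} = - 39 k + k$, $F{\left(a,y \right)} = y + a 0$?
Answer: $-317338$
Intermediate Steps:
$Q{\left(X \right)} = \frac{1}{2} + X + X^{2}$ ($Q{\left(X \right)} = \left(X^{2} + \frac{X}{2 X}\right) + X = \left(X^{2} + \frac{1}{2 X} X\right) + X = \left(X^{2} + \frac{1}{2}\right) + X = \left(\frac{1}{2} + X^{2}\right) + X = \frac{1}{2} + X + X^{2}$)
$F{\left(a,y \right)} = y$ ($F{\left(a,y \right)} = y + 0 = y$)
$G{\left(k \right)} = - 38 k$
$\left(-1168 + F{\left(Q{\left(5 \right)},-25 \right)}\right) G{\left(-7 \right)} = \left(-1168 - 25\right) \left(\left(-38\right) \left(-7\right)\right) = \left(-1193\right) 266 = -317338$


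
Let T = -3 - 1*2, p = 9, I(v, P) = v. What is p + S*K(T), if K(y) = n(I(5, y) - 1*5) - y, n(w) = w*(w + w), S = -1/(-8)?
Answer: 77/8 ≈ 9.6250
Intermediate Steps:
S = ⅛ (S = -1*(-⅛) = ⅛ ≈ 0.12500)
n(w) = 2*w² (n(w) = w*(2*w) = 2*w²)
T = -5 (T = -3 - 2 = -5)
K(y) = -y (K(y) = 2*(5 - 1*5)² - y = 2*(5 - 5)² - y = 2*0² - y = 2*0 - y = 0 - y = -y)
p + S*K(T) = 9 + (-1*(-5))/8 = 9 + (⅛)*5 = 9 + 5/8 = 77/8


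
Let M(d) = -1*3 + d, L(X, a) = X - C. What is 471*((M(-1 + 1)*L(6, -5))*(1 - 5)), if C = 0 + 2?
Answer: 22608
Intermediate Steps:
C = 2
L(X, a) = -2 + X (L(X, a) = X - 1*2 = X - 2 = -2 + X)
M(d) = -3 + d
471*((M(-1 + 1)*L(6, -5))*(1 - 5)) = 471*(((-3 + (-1 + 1))*(-2 + 6))*(1 - 5)) = 471*(((-3 + 0)*4)*(-4)) = 471*(-3*4*(-4)) = 471*(-12*(-4)) = 471*48 = 22608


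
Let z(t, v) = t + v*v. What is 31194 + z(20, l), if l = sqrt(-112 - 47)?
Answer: 31055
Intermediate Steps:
l = I*sqrt(159) (l = sqrt(-159) = I*sqrt(159) ≈ 12.61*I)
z(t, v) = t + v**2
31194 + z(20, l) = 31194 + (20 + (I*sqrt(159))**2) = 31194 + (20 - 159) = 31194 - 139 = 31055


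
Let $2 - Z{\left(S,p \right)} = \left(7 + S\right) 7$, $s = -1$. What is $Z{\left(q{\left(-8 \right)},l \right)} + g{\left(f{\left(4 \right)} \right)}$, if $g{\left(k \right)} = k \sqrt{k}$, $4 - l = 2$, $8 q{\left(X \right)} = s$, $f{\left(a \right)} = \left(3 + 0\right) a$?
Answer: $- \frac{369}{8} + 24 \sqrt{3} \approx -4.5558$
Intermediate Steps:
$f{\left(a \right)} = 3 a$
$q{\left(X \right)} = - \frac{1}{8}$ ($q{\left(X \right)} = \frac{1}{8} \left(-1\right) = - \frac{1}{8}$)
$l = 2$ ($l = 4 - 2 = 2$)
$g{\left(k \right)} = k^{\frac{3}{2}}$
$Z{\left(S,p \right)} = -47 - 7 S$ ($Z{\left(S,p \right)} = 2 - \left(7 + S\right) 7 = 2 - \left(49 + 7 S\right) = -47 - 7 S$)
$Z{\left(q{\left(-8 \right)},l \right)} + g{\left(f{\left(4 \right)} \right)} = \left(-47 - - \frac{7}{8}\right) + \left(3 \cdot 4\right)^{\frac{3}{2}} = \left(-47 + \frac{7}{8}\right) + 12^{\frac{3}{2}} = - \frac{369}{8} + 24 \sqrt{3}$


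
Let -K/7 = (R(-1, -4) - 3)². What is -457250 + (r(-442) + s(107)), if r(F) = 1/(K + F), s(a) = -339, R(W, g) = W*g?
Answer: -205457462/449 ≈ -4.5759e+5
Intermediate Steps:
K = -7 (K = -7*(-1*(-4) - 3)² = -7*(4 - 3)² = -7*1² = -7*1 = -7)
r(F) = 1/(-7 + F)
-457250 + (r(-442) + s(107)) = -457250 + (1/(-7 - 442) - 339) = -457250 + (1/(-449) - 339) = -457250 + (-1/449 - 339) = -457250 - 152212/449 = -205457462/449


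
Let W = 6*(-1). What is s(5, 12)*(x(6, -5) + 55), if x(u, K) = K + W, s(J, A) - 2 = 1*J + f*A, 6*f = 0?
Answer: 308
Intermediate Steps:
W = -6
f = 0 (f = (⅙)*0 = 0)
s(J, A) = 2 + J (s(J, A) = 2 + (1*J + 0*A) = 2 + (J + 0) = 2 + J)
x(u, K) = -6 + K (x(u, K) = K - 6 = -6 + K)
s(5, 12)*(x(6, -5) + 55) = (2 + 5)*((-6 - 5) + 55) = 7*(-11 + 55) = 7*44 = 308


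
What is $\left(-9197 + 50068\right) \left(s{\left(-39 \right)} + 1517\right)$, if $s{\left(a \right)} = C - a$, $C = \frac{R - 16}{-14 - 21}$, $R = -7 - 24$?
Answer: $\frac{2227755597}{35} \approx 6.365 \cdot 10^{7}$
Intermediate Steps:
$R = -31$
$C = \frac{47}{35}$ ($C = \frac{-31 - 16}{-14 - 21} = - \frac{47}{-35} = \left(-47\right) \left(- \frac{1}{35}\right) = \frac{47}{35} \approx 1.3429$)
$s{\left(a \right)} = \frac{47}{35} - a$
$\left(-9197 + 50068\right) \left(s{\left(-39 \right)} + 1517\right) = \left(-9197 + 50068\right) \left(\left(\frac{47}{35} - -39\right) + 1517\right) = 40871 \left(\left(\frac{47}{35} + 39\right) + 1517\right) = 40871 \left(\frac{1412}{35} + 1517\right) = 40871 \cdot \frac{54507}{35} = \frac{2227755597}{35}$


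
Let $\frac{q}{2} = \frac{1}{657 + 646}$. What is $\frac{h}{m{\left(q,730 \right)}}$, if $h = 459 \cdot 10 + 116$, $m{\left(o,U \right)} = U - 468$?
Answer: $\frac{2353}{131} \approx 17.962$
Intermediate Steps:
$q = \frac{2}{1303}$ ($q = \frac{2}{657 + 646} = \frac{2}{1303} \approx 0.0015349$)
$m{\left(o,U \right)} = -468 + U$
$h = 4706$ ($h = 4590 + 116 = 4706$)
$\frac{h}{m{\left(q,730 \right)}} = \frac{4706}{-468 + 730} = \frac{4706}{262} = 4706 \cdot \frac{1}{262} = \frac{2353}{131}$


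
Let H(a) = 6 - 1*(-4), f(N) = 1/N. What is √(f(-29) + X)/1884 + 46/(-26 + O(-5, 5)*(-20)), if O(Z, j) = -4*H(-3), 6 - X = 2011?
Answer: 23/387 + I*√1686234/54636 ≈ 0.059432 + 0.023767*I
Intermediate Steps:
X = -2005 (X = 6 - 1*2011 = 6 - 2011 = -2005)
H(a) = 10 (H(a) = 6 + 4 = 10)
O(Z, j) = -40 (O(Z, j) = -4*10 = -40)
√(f(-29) + X)/1884 + 46/(-26 + O(-5, 5)*(-20)) = √(1/(-29) - 2005)/1884 + 46/(-26 - 40*(-20)) = √(-1/29 - 2005)*(1/1884) + 46/(-26 + 800) = √(-58146/29)*(1/1884) + 46/774 = (I*√1686234/29)*(1/1884) + 46*(1/774) = I*√1686234/54636 + 23/387 = 23/387 + I*√1686234/54636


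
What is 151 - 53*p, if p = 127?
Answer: -6580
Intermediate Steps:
151 - 53*p = 151 - 53*127 = 151 - 6731 = -6580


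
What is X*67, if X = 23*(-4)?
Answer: -6164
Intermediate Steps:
X = -92
X*67 = -92*67 = -6164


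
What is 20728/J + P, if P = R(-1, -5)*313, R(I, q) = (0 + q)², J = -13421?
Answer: 104998597/13421 ≈ 7823.5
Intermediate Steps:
R(I, q) = q²
P = 7825 (P = (-5)²*313 = 25*313 = 7825)
20728/J + P = 20728/(-13421) + 7825 = 20728*(-1/13421) + 7825 = -20728/13421 + 7825 = 104998597/13421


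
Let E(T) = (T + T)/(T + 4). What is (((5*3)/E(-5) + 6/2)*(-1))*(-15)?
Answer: 135/2 ≈ 67.500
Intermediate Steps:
E(T) = 2*T/(4 + T) (E(T) = (2*T)/(4 + T) = 2*T/(4 + T))
(((5*3)/E(-5) + 6/2)*(-1))*(-15) = (((5*3)/((2*(-5)/(4 - 5))) + 6/2)*(-1))*(-15) = ((15/((2*(-5)/(-1))) + 6*(½))*(-1))*(-15) = ((15/((2*(-5)*(-1))) + 3)*(-1))*(-15) = ((15/10 + 3)*(-1))*(-15) = ((15*(⅒) + 3)*(-1))*(-15) = ((3/2 + 3)*(-1))*(-15) = ((9/2)*(-1))*(-15) = -9/2*(-15) = 135/2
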